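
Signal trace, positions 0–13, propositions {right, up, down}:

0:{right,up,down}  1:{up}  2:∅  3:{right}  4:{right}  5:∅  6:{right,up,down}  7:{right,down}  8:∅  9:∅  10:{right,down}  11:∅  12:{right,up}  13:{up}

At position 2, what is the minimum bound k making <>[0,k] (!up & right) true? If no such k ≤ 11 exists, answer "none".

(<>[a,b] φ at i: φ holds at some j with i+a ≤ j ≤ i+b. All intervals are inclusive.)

Scan j = 2,3,… for (!up & right):
  j=2: fails
  j=3: holds
First hit at j=3, so smallest k = 3-2 = 1.

1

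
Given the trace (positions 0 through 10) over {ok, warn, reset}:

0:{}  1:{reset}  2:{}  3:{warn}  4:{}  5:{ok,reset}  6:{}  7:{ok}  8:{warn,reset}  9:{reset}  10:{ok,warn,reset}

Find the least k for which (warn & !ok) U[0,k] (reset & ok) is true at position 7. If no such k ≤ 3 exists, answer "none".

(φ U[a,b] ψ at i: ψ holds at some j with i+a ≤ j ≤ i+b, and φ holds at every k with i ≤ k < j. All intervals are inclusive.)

none

Need earliest j ≥ 7 with (reset & ok), and (warn & !ok) at every k in [7,j-1].
  j=7: rhs fails.
  j=8: rhs fails.
  j=9: rhs fails.
  j=10: rhs holds but lhs fails at k=7.
No witness within the range → none.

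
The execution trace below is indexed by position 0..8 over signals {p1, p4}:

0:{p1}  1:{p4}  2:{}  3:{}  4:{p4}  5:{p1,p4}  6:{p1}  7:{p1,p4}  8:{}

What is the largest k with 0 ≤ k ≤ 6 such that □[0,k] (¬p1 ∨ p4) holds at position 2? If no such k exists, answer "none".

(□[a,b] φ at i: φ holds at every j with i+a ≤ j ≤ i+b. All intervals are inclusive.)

(¬p1 ∨ p4) must hold from j=2 onward; find where it first fails.
  j=2: holds
  j=3: holds
  j=4: holds
  j=5: holds
  j=6: fails
Holds on [2,5], so largest k = 3.

3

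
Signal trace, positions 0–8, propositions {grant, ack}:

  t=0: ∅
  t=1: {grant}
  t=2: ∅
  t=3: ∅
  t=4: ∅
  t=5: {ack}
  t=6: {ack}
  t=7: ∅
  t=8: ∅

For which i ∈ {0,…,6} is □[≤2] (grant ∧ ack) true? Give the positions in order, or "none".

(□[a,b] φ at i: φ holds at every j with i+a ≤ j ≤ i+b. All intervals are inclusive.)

Evaluate at each i in [0,6]:
  i=0: ✗ (fails at j=0)
  i=1: ✗ (fails at j=1)
  i=2: ✗ (fails at j=2)
  i=3: ✗ (fails at j=3)
  i=4: ✗ (fails at j=4)
  i=5: ✗ (fails at j=5)
  i=6: ✗ (fails at j=6)

none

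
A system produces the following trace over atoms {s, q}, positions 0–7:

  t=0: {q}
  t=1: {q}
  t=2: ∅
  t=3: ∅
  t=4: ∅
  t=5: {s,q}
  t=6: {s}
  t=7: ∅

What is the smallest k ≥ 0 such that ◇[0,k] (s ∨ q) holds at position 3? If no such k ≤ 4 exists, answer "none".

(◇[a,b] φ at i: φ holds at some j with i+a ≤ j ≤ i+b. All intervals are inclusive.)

2

Scan j = 3,4,… for (s ∨ q):
  j=3: fails
  j=4: fails
  j=5: holds
First hit at j=5, so smallest k = 5-3 = 2.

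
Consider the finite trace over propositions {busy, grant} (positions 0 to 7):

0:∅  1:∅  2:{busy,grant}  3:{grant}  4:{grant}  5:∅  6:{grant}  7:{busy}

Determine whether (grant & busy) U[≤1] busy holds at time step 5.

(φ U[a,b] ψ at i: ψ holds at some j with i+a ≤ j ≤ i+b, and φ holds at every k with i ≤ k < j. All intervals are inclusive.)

No

Need some j in [5,6] with busy, and (grant & busy) at every k in [5,j-1].
  j=5: busy false.
  j=6: busy false.
No j in the window works → until fails.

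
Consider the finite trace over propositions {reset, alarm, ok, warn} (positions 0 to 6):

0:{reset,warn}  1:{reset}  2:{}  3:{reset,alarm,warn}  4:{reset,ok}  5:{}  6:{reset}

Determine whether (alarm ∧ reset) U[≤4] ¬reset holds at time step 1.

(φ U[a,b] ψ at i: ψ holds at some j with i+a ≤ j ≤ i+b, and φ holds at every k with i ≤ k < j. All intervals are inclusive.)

Need some j in [1,5] with ¬reset, and (alarm ∧ reset) at every k in [1,j-1].
  j=1: ¬reset false.
  j=2: ¬reset holds, but (alarm ∧ reset) fails at k=1 → not this j.
  j=3: ¬reset false.
  j=4: ¬reset false.
  j=5: ¬reset holds, but (alarm ∧ reset) fails at k=1 → not this j.
No j in the window works → until fails.

Does not hold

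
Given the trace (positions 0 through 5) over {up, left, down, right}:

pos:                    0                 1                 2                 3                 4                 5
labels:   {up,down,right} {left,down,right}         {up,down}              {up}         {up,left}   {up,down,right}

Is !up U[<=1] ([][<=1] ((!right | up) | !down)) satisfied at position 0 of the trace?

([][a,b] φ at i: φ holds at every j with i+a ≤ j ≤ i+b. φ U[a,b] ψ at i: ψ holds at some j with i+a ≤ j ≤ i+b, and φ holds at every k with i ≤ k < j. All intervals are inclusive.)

Need some j in [0,1] with [][<=1] ((!right | up) | !down), and !up at every k in [0,j-1].
  j=0: [][<=1] ((!right | up) | !down) — fails at 1.
  j=1: [][<=1] ((!right | up) | !down) — fails at 1.
No j in the window works → until fails.

False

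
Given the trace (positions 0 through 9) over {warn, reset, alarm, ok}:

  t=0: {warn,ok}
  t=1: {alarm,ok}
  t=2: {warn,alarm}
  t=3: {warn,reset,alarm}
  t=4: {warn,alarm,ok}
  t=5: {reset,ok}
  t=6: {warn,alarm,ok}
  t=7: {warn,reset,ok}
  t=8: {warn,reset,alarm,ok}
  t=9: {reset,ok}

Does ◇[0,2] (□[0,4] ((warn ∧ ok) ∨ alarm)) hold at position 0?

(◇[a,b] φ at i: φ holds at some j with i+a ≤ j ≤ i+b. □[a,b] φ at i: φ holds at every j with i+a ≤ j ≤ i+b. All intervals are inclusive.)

Check □[0,4] ((warn ∧ ok) ∨ alarm) at each j in [0,2]:
  j=0: holds on [0,4]
  j=1: fails at 5
  j=2: fails at 5
Found at j=0 → formula holds.

Yes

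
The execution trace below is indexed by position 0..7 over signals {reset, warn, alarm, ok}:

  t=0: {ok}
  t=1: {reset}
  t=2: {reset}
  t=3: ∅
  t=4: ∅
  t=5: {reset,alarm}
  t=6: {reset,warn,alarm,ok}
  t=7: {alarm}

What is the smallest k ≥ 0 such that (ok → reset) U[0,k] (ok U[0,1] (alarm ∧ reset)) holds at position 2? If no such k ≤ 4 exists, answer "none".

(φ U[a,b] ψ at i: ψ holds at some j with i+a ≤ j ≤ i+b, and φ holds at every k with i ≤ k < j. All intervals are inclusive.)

Need earliest j ≥ 2 with (ok U[0,1] (alarm ∧ reset)), and (ok → reset) at every k in [2,j-1].
  j=2: rhs fails.
  j=3: rhs fails.
  j=4: rhs fails.
  j=5: rhs holds; lhs holds on [2,4]. k = 3.

3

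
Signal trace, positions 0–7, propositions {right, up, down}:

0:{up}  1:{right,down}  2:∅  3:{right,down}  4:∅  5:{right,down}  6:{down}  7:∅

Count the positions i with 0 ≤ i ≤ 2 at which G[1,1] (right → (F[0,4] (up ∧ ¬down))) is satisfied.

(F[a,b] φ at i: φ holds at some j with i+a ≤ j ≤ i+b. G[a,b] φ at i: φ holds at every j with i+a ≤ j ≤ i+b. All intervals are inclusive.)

1

Evaluate at each i in [0,2]:
  i=0: ✗ (fails at j=1)
  i=1: ✓ (all of [2,2])
  i=2: ✗ (fails at j=3)
Positions where it holds: {1} → 1.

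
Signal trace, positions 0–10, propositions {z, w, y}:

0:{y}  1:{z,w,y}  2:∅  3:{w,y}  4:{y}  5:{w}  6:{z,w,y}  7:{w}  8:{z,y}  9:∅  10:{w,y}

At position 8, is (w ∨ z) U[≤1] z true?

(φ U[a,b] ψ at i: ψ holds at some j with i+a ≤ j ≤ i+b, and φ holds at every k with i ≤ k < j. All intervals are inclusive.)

Need some j in [8,9] with z, and (w ∨ z) at every k in [8,j-1].
  j=8: z holds; no prefix to check → satisfied.

Yes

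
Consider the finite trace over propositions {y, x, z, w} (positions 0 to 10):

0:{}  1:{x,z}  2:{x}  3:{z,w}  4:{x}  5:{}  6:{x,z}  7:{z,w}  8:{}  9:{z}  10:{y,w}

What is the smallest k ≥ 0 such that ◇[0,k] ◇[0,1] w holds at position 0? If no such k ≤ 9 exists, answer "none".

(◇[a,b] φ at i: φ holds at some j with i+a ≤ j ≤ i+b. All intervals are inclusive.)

Scan j = 0,1,… for ◇[0,1] w:
  j=0: fails
  j=1: fails
  j=2: holds
First hit at j=2, so smallest k = 2-0 = 2.

2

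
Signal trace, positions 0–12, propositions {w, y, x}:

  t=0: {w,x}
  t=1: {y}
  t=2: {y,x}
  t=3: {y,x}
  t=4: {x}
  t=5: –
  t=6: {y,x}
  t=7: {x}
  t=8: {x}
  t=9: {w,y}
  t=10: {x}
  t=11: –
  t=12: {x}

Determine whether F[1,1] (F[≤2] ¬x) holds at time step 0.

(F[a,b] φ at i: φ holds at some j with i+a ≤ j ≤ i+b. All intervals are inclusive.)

Check F[≤2] ¬x at each j in [1,1]:
  j=1: holds (witness at 1)
Found at j=1 → formula holds.

True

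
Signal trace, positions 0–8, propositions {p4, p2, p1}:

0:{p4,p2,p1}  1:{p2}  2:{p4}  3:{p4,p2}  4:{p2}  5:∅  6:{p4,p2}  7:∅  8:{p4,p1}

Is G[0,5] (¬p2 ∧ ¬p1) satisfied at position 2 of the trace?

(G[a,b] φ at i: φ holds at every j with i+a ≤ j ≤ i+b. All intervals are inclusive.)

Check (¬p2 ∧ ¬p1) at every j in [2,7]:
  j=2: true
  j=3: false
  j=4: false
  j=5: true
  j=6: false
  j=7: true
Fails at j=3 → formula fails.

Does not hold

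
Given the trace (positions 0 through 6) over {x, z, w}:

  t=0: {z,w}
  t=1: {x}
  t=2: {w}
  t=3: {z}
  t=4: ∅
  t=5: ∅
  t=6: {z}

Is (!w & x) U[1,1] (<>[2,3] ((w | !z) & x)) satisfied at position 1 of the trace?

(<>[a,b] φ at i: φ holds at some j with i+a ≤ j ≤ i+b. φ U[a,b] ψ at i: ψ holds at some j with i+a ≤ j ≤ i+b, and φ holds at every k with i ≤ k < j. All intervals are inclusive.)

False

Need some j in [2,2] with <>[2,3] ((w | !z) & x), and (!w & x) at every k in [1,j-1].
  j=2: <>[2,3] ((w | !z) & x) — fails (none in [4,5]).
No j in the window works → until fails.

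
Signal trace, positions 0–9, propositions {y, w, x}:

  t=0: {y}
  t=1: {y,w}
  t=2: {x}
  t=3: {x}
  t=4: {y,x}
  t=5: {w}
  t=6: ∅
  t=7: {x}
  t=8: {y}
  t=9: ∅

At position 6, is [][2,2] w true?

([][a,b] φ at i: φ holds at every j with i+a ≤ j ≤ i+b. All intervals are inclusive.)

No

Check w at every j in [8,8]:
  j=8: false
Fails at j=8 → formula fails.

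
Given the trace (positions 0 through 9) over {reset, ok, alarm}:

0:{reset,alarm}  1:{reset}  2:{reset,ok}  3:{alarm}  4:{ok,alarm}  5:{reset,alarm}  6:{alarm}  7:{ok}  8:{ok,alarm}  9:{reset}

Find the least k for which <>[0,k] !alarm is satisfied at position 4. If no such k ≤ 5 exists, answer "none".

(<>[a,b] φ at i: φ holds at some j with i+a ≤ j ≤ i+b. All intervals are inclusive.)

Scan j = 4,5,… for !alarm:
  j=4: fails
  j=5: fails
  j=6: fails
  j=7: holds
First hit at j=7, so smallest k = 7-4 = 3.

3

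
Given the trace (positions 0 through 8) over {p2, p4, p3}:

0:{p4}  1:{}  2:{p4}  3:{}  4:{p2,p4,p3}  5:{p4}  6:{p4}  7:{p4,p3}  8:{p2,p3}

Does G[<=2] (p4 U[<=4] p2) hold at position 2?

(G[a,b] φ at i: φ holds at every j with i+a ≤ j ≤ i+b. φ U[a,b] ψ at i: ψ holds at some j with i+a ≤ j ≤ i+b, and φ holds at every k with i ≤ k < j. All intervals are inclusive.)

Check (p4 U[<=4] p2) at every j in [2,4]:
  j=2: fails
  j=3: fails
  j=4: holds
Fails at j=2 → formula fails.

Does not hold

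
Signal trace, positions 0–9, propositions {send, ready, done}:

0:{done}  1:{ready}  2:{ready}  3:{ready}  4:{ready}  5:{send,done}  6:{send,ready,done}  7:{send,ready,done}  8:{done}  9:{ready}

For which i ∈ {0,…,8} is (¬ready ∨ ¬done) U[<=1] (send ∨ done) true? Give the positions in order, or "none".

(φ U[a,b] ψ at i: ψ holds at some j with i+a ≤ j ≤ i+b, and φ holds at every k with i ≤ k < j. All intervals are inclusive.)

0, 4, 5, 6, 7, 8

Evaluate at each i in [0,8]:
  i=0: ✓ (rhs at j=0)
  i=1: ✗ (no rhs in [1,2])
  i=2: ✗ (no rhs in [2,3])
  i=3: ✗ (no rhs in [3,4])
  i=4: ✓ (rhs at j=5; lhs holds on [4,4])
  i=5: ✓ (rhs at j=5)
  i=6: ✓ (rhs at j=6)
  i=7: ✓ (rhs at j=7)
  i=8: ✓ (rhs at j=8)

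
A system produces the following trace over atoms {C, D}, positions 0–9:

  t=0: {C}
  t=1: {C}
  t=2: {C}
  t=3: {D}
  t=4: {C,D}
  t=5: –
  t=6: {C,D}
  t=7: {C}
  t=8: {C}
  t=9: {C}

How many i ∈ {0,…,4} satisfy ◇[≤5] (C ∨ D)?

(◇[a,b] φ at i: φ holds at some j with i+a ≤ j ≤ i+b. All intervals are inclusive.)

Evaluate at each i in [0,4]:
  i=0: ✓ (witness j=0)
  i=1: ✓ (witness j=1)
  i=2: ✓ (witness j=2)
  i=3: ✓ (witness j=3)
  i=4: ✓ (witness j=4)
Positions where it holds: {0, 1, 2, 3, 4} → 5.

5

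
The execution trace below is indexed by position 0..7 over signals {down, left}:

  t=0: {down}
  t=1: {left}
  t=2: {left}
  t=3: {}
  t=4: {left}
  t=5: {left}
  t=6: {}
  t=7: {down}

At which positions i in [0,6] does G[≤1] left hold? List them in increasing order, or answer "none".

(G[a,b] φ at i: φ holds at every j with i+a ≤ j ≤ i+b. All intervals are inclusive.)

1, 4

Evaluate at each i in [0,6]:
  i=0: ✗ (fails at j=0)
  i=1: ✓ (all of [1,2])
  i=2: ✗ (fails at j=3)
  i=3: ✗ (fails at j=3)
  i=4: ✓ (all of [4,5])
  i=5: ✗ (fails at j=6)
  i=6: ✗ (fails at j=6)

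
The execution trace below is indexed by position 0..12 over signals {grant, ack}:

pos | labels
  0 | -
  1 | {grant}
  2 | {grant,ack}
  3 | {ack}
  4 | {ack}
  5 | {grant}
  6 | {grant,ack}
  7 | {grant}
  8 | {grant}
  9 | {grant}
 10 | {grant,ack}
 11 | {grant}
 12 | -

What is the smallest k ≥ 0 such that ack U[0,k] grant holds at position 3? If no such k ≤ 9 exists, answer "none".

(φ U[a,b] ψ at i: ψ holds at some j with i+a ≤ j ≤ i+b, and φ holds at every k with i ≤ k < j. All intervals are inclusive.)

Need earliest j ≥ 3 with grant, and ack at every k in [3,j-1].
  j=3: rhs fails.
  j=4: rhs fails.
  j=5: rhs holds; lhs holds on [3,4]. k = 2.

2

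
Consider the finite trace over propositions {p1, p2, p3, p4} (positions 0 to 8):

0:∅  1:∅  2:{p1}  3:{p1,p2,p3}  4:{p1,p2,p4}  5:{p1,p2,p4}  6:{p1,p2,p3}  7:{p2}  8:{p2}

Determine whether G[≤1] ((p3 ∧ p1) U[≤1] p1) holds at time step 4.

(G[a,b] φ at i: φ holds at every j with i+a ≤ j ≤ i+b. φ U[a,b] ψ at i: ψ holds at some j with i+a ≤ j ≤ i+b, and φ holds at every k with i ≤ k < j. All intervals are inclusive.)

Yes

Check ((p3 ∧ p1) U[≤1] p1) at every j in [4,5]:
  j=4: holds
  j=5: holds
All positions satisfy it → formula holds.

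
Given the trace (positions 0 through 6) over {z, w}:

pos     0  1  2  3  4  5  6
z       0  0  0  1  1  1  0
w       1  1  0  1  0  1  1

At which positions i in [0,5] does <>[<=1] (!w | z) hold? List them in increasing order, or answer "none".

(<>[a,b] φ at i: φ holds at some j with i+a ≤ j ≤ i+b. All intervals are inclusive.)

Evaluate at each i in [0,5]:
  i=0: ✗ (none in [0,1])
  i=1: ✓ (witness j=2)
  i=2: ✓ (witness j=2)
  i=3: ✓ (witness j=3)
  i=4: ✓ (witness j=4)
  i=5: ✓ (witness j=5)

1, 2, 3, 4, 5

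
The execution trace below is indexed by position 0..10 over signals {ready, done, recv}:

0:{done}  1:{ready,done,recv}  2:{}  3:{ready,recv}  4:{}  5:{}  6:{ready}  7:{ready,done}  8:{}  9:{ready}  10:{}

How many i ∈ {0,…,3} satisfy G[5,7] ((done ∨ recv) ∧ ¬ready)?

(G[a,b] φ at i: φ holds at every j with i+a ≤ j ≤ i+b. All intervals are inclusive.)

0

Evaluate at each i in [0,3]:
  i=0: ✗ (fails at j=5)
  i=1: ✗ (fails at j=6)
  i=2: ✗ (fails at j=7)
  i=3: ✗ (fails at j=8)
Positions where it holds: {} → 0.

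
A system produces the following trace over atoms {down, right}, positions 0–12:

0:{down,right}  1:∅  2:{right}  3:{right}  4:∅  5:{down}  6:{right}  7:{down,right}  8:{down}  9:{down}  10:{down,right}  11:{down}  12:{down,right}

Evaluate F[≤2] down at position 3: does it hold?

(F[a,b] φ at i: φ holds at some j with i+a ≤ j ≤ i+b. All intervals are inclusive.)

Check down at each j in [3,5]:
  j=3: false
  j=4: false
  j=5: true
Found at j=5 → formula holds.

Holds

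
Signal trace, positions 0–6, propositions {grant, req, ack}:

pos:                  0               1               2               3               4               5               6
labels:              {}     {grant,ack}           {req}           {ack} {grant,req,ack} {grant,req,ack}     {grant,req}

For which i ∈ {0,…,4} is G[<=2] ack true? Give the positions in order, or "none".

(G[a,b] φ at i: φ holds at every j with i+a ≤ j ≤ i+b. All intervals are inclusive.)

Evaluate at each i in [0,4]:
  i=0: ✗ (fails at j=0)
  i=1: ✗ (fails at j=2)
  i=2: ✗ (fails at j=2)
  i=3: ✓ (all of [3,5])
  i=4: ✗ (fails at j=6)

3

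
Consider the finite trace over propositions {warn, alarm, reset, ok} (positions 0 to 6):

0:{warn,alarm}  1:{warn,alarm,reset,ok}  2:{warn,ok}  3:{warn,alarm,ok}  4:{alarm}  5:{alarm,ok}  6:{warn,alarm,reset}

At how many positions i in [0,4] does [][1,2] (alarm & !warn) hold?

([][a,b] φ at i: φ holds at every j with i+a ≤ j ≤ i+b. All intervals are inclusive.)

Evaluate at each i in [0,4]:
  i=0: ✗ (fails at j=1)
  i=1: ✗ (fails at j=2)
  i=2: ✗ (fails at j=3)
  i=3: ✓ (all of [4,5])
  i=4: ✗ (fails at j=6)
Positions where it holds: {3} → 1.

1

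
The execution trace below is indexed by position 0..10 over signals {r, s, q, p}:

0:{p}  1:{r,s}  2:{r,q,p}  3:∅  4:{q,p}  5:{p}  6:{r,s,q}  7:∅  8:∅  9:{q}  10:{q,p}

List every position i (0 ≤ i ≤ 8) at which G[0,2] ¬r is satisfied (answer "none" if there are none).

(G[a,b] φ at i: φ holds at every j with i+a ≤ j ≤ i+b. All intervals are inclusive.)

3, 7, 8

Evaluate at each i in [0,8]:
  i=0: ✗ (fails at j=1)
  i=1: ✗ (fails at j=1)
  i=2: ✗ (fails at j=2)
  i=3: ✓ (all of [3,5])
  i=4: ✗ (fails at j=6)
  i=5: ✗ (fails at j=6)
  i=6: ✗ (fails at j=6)
  i=7: ✓ (all of [7,9])
  i=8: ✓ (all of [8,10])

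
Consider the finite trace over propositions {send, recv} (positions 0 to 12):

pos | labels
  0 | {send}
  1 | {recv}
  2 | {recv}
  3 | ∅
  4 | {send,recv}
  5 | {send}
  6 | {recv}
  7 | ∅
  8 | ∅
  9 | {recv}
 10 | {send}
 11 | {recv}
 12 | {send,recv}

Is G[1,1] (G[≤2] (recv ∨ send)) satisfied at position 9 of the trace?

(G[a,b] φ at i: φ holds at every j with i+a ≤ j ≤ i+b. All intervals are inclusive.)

Yes

Check G[≤2] (recv ∨ send) at every j in [10,10]:
  j=10: holds on [10,12]
All positions satisfy it → formula holds.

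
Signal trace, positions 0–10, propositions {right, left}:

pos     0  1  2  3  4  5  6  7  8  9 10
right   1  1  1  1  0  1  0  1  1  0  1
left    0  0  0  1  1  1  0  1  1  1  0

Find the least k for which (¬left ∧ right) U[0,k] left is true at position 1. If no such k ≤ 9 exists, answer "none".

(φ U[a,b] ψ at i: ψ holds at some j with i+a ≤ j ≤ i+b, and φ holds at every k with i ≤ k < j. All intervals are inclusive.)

Need earliest j ≥ 1 with left, and (¬left ∧ right) at every k in [1,j-1].
  j=1: rhs fails.
  j=2: rhs fails.
  j=3: rhs holds; lhs holds on [1,2]. k = 2.

2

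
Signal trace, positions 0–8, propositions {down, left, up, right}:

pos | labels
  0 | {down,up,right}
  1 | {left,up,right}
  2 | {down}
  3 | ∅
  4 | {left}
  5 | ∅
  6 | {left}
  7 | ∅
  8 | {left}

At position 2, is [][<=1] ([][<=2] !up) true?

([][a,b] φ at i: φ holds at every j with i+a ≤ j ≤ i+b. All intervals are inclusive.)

True

Check [][<=2] !up at every j in [2,3]:
  j=2: holds on [2,4]
  j=3: holds on [3,5]
All positions satisfy it → formula holds.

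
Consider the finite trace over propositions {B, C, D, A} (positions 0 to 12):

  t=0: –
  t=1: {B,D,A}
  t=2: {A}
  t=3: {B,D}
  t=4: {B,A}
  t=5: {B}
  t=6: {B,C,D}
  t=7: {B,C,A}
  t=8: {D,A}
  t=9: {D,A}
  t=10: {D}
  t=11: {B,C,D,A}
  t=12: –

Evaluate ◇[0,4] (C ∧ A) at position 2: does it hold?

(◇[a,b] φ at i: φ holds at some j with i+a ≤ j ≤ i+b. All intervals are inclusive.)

Check (C ∧ A) at each j in [2,6]:
  j=2: false
  j=3: false
  j=4: false
  j=5: false
  j=6: false
No position in the window satisfies it → formula fails.

False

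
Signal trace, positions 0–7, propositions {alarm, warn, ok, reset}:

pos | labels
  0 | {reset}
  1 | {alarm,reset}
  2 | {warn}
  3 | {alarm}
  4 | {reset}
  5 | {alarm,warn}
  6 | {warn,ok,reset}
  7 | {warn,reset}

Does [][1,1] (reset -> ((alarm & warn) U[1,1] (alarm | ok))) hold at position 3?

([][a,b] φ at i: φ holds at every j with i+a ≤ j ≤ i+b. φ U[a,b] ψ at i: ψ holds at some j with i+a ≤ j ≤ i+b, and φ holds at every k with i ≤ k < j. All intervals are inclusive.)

Does not hold

Check (reset -> ((alarm & warn) U[1,1] (alarm | ok))) at every j in [4,4]:
  j=4: antecedent true; consequent fails → ✗
Fails at j=4 → formula fails.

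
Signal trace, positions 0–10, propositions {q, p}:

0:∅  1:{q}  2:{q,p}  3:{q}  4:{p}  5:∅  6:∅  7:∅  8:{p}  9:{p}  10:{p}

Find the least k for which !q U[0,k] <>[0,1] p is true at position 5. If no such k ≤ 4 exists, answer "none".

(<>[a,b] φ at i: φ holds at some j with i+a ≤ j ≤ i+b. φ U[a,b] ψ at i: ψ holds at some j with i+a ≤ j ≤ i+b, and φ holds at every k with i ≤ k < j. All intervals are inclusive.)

2

Need earliest j ≥ 5 with <>[0,1] p, and !q at every k in [5,j-1].
  j=5: rhs fails.
  j=6: rhs fails.
  j=7: rhs holds; lhs holds on [5,6]. k = 2.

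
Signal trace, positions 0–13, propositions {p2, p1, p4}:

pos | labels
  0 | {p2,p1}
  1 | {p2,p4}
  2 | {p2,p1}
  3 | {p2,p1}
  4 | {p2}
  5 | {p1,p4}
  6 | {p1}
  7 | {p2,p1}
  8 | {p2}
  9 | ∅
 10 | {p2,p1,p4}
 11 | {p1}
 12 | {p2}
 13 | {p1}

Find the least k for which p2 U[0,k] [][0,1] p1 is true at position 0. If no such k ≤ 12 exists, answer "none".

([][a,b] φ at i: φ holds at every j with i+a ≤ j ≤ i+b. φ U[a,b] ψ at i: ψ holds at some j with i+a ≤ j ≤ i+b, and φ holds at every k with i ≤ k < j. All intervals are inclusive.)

Need earliest j ≥ 0 with [][0,1] p1, and p2 at every k in [0,j-1].
  j=0: rhs fails.
  j=1: rhs fails.
  j=2: rhs holds; lhs holds on [0,1]. k = 2.

2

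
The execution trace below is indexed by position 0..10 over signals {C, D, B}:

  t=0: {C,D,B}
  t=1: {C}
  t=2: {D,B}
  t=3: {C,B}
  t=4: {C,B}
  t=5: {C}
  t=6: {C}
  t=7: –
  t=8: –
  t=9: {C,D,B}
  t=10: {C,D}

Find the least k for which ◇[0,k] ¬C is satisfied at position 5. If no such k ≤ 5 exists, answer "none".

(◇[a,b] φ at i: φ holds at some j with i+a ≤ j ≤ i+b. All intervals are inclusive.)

Scan j = 5,6,… for ¬C:
  j=5: fails
  j=6: fails
  j=7: holds
First hit at j=7, so smallest k = 7-5 = 2.

2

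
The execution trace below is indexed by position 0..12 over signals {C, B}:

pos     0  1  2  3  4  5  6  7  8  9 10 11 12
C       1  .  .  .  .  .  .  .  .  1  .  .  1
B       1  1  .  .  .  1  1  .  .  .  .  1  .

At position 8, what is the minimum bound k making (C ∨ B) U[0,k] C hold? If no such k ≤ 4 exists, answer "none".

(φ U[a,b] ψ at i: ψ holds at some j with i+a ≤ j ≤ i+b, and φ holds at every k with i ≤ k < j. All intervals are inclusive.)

none

Need earliest j ≥ 8 with C, and (C ∨ B) at every k in [8,j-1].
  j=8: rhs fails.
  j=9: rhs holds but lhs fails at k=8.
  j=10: rhs fails.
  j=11: rhs fails.
  j=12: rhs holds but lhs fails at k=8.
No witness within the range → none.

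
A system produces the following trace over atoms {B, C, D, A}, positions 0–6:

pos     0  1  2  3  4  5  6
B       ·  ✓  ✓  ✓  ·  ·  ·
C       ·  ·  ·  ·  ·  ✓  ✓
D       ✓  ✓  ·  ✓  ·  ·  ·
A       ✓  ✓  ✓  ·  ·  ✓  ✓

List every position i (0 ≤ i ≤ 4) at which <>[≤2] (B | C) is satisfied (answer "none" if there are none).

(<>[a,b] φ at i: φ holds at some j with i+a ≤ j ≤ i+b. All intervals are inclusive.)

Evaluate at each i in [0,4]:
  i=0: ✓ (witness j=1)
  i=1: ✓ (witness j=1)
  i=2: ✓ (witness j=2)
  i=3: ✓ (witness j=3)
  i=4: ✓ (witness j=5)

0, 1, 2, 3, 4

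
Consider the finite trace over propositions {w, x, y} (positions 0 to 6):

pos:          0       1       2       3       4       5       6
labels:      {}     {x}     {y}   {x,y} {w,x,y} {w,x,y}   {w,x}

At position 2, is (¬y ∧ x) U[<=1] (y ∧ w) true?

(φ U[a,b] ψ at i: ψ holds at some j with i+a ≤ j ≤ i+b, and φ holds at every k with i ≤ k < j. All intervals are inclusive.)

Does not hold

Need some j in [2,3] with (y ∧ w), and (¬y ∧ x) at every k in [2,j-1].
  j=2: (y ∧ w) false.
  j=3: (y ∧ w) false.
No j in the window works → until fails.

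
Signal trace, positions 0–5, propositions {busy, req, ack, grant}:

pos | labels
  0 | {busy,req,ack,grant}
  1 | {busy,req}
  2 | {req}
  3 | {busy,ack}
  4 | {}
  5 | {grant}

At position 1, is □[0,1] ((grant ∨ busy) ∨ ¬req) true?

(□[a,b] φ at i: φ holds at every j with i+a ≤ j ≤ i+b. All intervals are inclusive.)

Does not hold

Check ((grant ∨ busy) ∨ ¬req) at every j in [1,2]:
  j=1: true
  j=2: false
Fails at j=2 → formula fails.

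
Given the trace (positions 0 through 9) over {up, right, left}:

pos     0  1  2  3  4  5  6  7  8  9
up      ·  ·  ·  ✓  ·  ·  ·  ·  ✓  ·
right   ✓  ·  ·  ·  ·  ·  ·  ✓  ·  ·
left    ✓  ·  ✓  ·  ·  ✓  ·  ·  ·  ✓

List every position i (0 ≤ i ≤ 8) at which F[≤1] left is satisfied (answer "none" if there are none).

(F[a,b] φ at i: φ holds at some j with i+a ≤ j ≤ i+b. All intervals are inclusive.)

Evaluate at each i in [0,8]:
  i=0: ✓ (witness j=0)
  i=1: ✓ (witness j=2)
  i=2: ✓ (witness j=2)
  i=3: ✗ (none in [3,4])
  i=4: ✓ (witness j=5)
  i=5: ✓ (witness j=5)
  i=6: ✗ (none in [6,7])
  i=7: ✗ (none in [7,8])
  i=8: ✓ (witness j=9)

0, 1, 2, 4, 5, 8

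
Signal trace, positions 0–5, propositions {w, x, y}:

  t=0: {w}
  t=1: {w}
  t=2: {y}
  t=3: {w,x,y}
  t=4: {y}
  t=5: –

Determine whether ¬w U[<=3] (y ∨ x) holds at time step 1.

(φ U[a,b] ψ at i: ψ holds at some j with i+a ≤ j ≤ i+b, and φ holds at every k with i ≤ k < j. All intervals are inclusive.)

False

Need some j in [1,4] with (y ∨ x), and ¬w at every k in [1,j-1].
  j=1: (y ∨ x) false.
  j=2: (y ∨ x) holds, but ¬w fails at k=1 → not this j.
  j=3: (y ∨ x) holds, but ¬w fails at k=1 → not this j.
  j=4: (y ∨ x) holds, but ¬w fails at k=1 → not this j.
No j in the window works → until fails.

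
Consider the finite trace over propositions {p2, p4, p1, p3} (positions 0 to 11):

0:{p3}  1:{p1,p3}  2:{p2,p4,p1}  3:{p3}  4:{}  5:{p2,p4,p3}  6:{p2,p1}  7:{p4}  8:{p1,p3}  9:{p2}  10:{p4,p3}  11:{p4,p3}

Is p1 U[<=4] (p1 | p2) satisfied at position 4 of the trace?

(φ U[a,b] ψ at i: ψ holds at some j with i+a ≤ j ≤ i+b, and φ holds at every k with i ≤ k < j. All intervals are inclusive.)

Need some j in [4,8] with (p1 | p2), and p1 at every k in [4,j-1].
  j=4: (p1 | p2) false.
  j=5: (p1 | p2) holds, but p1 fails at k=4 → not this j.
  j=6: (p1 | p2) holds, but p1 fails at k=4 → not this j.
  j=7: (p1 | p2) false.
  j=8: (p1 | p2) holds, but p1 fails at k=4 → not this j.
No j in the window works → until fails.

False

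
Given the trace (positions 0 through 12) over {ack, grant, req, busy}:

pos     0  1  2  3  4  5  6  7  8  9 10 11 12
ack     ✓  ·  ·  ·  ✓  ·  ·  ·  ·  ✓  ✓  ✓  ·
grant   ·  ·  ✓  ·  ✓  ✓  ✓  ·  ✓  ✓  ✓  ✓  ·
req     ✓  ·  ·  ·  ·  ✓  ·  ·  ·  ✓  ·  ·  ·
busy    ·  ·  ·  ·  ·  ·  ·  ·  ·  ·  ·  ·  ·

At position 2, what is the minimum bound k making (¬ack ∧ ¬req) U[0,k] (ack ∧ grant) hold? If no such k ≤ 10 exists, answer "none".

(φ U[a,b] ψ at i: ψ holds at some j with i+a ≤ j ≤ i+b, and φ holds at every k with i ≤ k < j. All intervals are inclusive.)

2

Need earliest j ≥ 2 with (ack ∧ grant), and (¬ack ∧ ¬req) at every k in [2,j-1].
  j=2: rhs fails.
  j=3: rhs fails.
  j=4: rhs holds; lhs holds on [2,3]. k = 2.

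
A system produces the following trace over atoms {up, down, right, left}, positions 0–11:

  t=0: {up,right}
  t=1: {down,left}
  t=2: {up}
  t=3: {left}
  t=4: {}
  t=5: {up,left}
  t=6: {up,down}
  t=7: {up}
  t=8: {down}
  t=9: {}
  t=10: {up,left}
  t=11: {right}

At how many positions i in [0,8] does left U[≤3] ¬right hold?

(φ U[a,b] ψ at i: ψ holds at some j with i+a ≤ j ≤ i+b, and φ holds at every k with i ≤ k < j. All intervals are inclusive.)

Evaluate at each i in [0,8]:
  i=0: ✗ (lhs fails at k=0 before rhs at j=1)
  i=1: ✓ (rhs at j=1)
  i=2: ✓ (rhs at j=2)
  i=3: ✓ (rhs at j=3)
  i=4: ✓ (rhs at j=4)
  i=5: ✓ (rhs at j=5)
  i=6: ✓ (rhs at j=6)
  i=7: ✓ (rhs at j=7)
  i=8: ✓ (rhs at j=8)
Positions where it holds: {1, 2, 3, 4, 5, 6, 7, 8} → 8.

8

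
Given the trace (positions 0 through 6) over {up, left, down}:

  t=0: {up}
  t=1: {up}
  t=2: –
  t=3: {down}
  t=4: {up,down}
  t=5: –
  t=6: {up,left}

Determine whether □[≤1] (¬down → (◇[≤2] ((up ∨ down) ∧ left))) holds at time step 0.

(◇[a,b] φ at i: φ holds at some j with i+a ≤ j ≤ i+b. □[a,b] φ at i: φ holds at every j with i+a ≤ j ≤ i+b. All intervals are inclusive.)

Check (¬down → (◇[≤2] ((up ∨ down) ∧ left))) at every j in [0,1]:
  j=0: antecedent true; consequent fails (none in [0,2]) → ✗
  j=1: antecedent true; consequent fails (none in [1,3]) → ✗
Fails at j=0 → formula fails.

False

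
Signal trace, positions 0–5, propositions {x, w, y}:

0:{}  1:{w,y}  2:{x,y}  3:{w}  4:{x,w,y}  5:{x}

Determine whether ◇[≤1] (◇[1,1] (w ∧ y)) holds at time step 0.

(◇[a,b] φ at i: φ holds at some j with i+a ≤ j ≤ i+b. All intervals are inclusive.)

Check ◇[1,1] (w ∧ y) at each j in [0,1]:
  j=0: holds (witness at 1)
  j=1: fails (none in [2,2])
Found at j=0 → formula holds.

Holds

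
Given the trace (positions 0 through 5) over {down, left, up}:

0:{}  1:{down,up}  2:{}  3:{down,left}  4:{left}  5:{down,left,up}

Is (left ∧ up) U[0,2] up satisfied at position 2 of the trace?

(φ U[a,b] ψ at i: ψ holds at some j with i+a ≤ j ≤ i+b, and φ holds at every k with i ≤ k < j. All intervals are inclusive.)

Need some j in [2,4] with up, and (left ∧ up) at every k in [2,j-1].
  j=2: up false.
  j=3: up false.
  j=4: up false.
No j in the window works → until fails.

Does not hold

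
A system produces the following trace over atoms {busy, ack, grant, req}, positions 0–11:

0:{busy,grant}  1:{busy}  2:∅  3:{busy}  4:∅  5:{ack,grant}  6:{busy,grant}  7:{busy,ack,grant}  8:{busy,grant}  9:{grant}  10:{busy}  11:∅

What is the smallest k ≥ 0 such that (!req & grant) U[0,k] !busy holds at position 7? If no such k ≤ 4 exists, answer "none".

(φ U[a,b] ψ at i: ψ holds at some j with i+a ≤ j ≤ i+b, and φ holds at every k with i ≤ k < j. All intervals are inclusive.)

2

Need earliest j ≥ 7 with !busy, and (!req & grant) at every k in [7,j-1].
  j=7: rhs fails.
  j=8: rhs fails.
  j=9: rhs holds; lhs holds on [7,8]. k = 2.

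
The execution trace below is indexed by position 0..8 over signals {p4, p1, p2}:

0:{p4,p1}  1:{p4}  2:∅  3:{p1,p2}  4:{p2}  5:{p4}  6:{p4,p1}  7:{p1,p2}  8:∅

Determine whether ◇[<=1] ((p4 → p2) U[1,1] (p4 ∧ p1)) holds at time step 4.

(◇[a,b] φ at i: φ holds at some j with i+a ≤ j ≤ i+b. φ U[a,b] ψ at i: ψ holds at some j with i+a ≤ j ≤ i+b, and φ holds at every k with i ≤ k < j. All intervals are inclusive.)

Check ((p4 → p2) U[1,1] (p4 ∧ p1)) at each j in [4,5]:
  j=4: fails
  j=5: fails
No position in the window satisfies it → formula fails.

Does not hold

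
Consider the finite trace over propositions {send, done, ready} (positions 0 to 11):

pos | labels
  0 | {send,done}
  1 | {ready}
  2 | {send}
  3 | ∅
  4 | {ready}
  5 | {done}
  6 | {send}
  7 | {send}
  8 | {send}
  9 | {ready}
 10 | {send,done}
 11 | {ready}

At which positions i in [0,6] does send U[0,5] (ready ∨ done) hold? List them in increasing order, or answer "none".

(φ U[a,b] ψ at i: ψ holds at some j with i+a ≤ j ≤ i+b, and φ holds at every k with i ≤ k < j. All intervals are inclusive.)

0, 1, 4, 5, 6

Evaluate at each i in [0,6]:
  i=0: ✓ (rhs at j=0)
  i=1: ✓ (rhs at j=1)
  i=2: ✗ (lhs fails at k=3 before rhs at j=4)
  i=3: ✗ (lhs fails at k=3 before rhs at j=4)
  i=4: ✓ (rhs at j=4)
  i=5: ✓ (rhs at j=5)
  i=6: ✓ (rhs at j=9; lhs holds on [6,8])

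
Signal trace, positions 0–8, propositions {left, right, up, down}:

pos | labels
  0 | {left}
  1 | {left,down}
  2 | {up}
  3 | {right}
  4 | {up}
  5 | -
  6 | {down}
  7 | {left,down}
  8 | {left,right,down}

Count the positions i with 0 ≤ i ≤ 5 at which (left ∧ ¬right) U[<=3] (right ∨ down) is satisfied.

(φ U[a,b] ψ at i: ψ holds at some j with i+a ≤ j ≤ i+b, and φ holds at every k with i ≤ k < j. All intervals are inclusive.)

3

Evaluate at each i in [0,5]:
  i=0: ✓ (rhs at j=1; lhs holds on [0,0])
  i=1: ✓ (rhs at j=1)
  i=2: ✗ (lhs fails at k=2 before rhs at j=3)
  i=3: ✓ (rhs at j=3)
  i=4: ✗ (lhs fails at k=4 before rhs at j=6)
  i=5: ✗ (lhs fails at k=5 before rhs at j=6)
Positions where it holds: {0, 1, 3} → 3.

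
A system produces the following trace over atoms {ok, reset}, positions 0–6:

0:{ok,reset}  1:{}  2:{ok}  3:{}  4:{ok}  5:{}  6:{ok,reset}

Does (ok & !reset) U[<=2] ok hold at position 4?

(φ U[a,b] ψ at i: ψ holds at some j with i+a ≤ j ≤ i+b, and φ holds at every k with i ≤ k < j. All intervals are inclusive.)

Holds

Need some j in [4,6] with ok, and (ok & !reset) at every k in [4,j-1].
  j=4: ok holds; no prefix to check → satisfied.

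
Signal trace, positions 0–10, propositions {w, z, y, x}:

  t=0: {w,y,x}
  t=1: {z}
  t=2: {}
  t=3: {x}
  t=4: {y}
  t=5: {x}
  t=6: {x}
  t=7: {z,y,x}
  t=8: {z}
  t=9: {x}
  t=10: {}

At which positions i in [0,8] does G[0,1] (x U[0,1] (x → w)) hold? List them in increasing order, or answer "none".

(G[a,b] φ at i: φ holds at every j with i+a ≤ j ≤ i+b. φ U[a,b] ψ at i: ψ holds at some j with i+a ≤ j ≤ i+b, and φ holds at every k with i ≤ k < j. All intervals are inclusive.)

0, 1, 2, 3, 7, 8

Evaluate at each i in [0,8]:
  i=0: ✓ (all of [0,1])
  i=1: ✓ (all of [1,2])
  i=2: ✓ (all of [2,3])
  i=3: ✓ (all of [3,4])
  i=4: ✗ (fails at j=5)
  i=5: ✗ (fails at j=5)
  i=6: ✗ (fails at j=6)
  i=7: ✓ (all of [7,8])
  i=8: ✓ (all of [8,9])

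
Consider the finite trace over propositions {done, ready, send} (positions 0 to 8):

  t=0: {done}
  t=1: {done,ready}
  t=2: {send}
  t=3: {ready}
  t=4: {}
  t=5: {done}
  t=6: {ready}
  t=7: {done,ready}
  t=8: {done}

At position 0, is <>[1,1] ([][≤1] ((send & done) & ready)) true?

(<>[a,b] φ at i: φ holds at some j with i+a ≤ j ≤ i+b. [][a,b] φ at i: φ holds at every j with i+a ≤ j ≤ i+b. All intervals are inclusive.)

Check [][≤1] ((send & done) & ready) at each j in [1,1]:
  j=1: fails at 1
No position in the window satisfies it → formula fails.

No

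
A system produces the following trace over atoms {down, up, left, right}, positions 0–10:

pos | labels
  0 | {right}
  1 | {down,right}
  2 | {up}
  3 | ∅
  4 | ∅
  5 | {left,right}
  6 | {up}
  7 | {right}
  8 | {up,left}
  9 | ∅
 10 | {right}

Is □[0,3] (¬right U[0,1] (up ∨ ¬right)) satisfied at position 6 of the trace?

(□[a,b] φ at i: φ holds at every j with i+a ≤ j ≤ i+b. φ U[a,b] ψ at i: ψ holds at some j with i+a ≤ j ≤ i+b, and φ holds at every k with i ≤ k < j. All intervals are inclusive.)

No

Check (¬right U[0,1] (up ∨ ¬right)) at every j in [6,9]:
  j=6: holds
  j=7: fails
  j=8: holds
  j=9: holds
Fails at j=7 → formula fails.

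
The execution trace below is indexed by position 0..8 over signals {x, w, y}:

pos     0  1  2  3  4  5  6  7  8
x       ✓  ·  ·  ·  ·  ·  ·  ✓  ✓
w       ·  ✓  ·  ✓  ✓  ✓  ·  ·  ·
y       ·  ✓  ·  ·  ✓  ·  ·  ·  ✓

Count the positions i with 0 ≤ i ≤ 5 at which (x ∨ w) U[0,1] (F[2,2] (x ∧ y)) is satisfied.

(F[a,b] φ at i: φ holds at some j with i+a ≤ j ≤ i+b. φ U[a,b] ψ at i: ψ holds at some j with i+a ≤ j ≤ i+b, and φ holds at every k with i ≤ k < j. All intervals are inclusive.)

1

Evaluate at each i in [0,5]:
  i=0: ✗ (no rhs in [0,1])
  i=1: ✗ (no rhs in [1,2])
  i=2: ✗ (no rhs in [2,3])
  i=3: ✗ (no rhs in [3,4])
  i=4: ✗ (no rhs in [4,5])
  i=5: ✓ (rhs at j=6; lhs holds on [5,5])
Positions where it holds: {5} → 1.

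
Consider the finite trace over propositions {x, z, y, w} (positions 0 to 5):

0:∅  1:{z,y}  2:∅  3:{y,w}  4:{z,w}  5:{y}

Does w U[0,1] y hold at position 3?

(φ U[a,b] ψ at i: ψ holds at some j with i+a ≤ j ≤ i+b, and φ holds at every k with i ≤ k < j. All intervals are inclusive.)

Holds

Need some j in [3,4] with y, and w at every k in [3,j-1].
  j=3: y holds; no prefix to check → satisfied.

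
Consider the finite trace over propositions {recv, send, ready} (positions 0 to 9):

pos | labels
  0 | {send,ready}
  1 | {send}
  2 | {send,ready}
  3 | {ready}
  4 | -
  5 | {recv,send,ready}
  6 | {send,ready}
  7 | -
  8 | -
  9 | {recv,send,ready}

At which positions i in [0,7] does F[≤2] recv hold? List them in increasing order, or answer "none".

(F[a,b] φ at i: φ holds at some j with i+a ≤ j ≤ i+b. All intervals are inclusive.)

Evaluate at each i in [0,7]:
  i=0: ✗ (none in [0,2])
  i=1: ✗ (none in [1,3])
  i=2: ✗ (none in [2,4])
  i=3: ✓ (witness j=5)
  i=4: ✓ (witness j=5)
  i=5: ✓ (witness j=5)
  i=6: ✗ (none in [6,8])
  i=7: ✓ (witness j=9)

3, 4, 5, 7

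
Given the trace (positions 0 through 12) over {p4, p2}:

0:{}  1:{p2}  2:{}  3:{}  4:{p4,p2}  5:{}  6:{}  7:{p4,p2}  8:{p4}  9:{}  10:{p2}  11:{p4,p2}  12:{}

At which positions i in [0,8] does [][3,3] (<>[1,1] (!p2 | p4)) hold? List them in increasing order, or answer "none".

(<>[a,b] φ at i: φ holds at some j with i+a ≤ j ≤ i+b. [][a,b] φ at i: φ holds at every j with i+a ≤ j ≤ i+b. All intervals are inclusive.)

0, 1, 2, 3, 4, 5, 7, 8

Evaluate at each i in [0,8]:
  i=0: ✓ (all of [3,3])
  i=1: ✓ (all of [4,4])
  i=2: ✓ (all of [5,5])
  i=3: ✓ (all of [6,6])
  i=4: ✓ (all of [7,7])
  i=5: ✓ (all of [8,8])
  i=6: ✗ (fails at j=9)
  i=7: ✓ (all of [10,10])
  i=8: ✓ (all of [11,11])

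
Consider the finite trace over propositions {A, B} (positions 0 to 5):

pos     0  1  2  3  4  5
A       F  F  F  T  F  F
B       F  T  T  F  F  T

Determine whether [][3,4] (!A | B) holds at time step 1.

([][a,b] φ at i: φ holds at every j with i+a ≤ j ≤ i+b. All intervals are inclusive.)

Check (!A | B) at every j in [4,5]:
  j=4: true
  j=5: true
All positions satisfy it → formula holds.

Yes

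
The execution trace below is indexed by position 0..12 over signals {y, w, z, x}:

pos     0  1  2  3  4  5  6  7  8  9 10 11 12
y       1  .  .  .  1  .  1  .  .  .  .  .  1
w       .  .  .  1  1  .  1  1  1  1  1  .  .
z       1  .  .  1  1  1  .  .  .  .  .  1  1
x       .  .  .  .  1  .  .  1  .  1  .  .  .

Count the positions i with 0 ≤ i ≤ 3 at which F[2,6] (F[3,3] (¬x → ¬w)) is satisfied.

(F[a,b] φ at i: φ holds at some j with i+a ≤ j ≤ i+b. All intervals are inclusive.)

Evaluate at each i in [0,3]:
  i=0: ✓ (witness j=2)
  i=1: ✓ (witness j=4)
  i=2: ✓ (witness j=4)
  i=3: ✓ (witness j=6)
Positions where it holds: {0, 1, 2, 3} → 4.

4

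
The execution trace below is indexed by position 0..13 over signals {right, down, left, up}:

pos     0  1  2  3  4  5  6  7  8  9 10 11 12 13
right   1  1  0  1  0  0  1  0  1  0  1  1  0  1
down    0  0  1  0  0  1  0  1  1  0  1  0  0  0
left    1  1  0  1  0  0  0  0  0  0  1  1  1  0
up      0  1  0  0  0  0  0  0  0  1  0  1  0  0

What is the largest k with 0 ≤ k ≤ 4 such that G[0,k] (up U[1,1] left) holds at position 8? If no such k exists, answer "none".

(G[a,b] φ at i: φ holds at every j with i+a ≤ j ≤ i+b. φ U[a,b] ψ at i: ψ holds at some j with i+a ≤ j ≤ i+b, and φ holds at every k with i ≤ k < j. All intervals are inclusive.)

(up U[1,1] left) must hold from j=8 onward; find where it first fails.
  j=8: fails → no k works.

none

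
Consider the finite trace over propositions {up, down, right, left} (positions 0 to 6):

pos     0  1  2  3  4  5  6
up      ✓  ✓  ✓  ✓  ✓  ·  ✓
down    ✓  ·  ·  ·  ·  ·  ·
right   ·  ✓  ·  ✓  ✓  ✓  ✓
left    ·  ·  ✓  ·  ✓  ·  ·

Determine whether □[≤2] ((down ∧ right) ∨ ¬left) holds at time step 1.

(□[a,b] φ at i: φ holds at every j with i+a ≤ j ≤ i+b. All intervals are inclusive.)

No

Check ((down ∧ right) ∨ ¬left) at every j in [1,3]:
  j=1: true
  j=2: false
  j=3: true
Fails at j=2 → formula fails.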